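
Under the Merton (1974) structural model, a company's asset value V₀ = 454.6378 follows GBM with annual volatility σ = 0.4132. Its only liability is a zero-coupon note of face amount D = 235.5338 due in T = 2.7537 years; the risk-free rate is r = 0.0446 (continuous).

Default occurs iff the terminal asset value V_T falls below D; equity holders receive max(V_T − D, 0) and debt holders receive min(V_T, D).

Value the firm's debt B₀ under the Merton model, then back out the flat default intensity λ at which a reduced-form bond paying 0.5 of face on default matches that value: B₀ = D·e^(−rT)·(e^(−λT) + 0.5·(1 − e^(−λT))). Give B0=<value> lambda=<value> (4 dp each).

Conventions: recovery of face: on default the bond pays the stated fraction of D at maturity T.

Work the structural quantities from V₀ = 454.6378 against face 235.5338:
d₁ = [ln(V₀/D) + (r + σ²/2)T] / (σ√T)
   = [ln(454.6378/235.5338) + (0.0446 + 0.5·0.4132²)·2.7537] / (0.4132·√2.7537)
   = [0.657647 + 0.357890] / 0.685675 = 1.481075
d₂ = d₁ − σ√T = 1.481075 − 0.685675 = 0.795400
N(d₁) = 0.930707,  N(d₂) = 0.786810,  e^(−rT) = 0.884427
E₀ = V₀·N(d₁) − D·e^(−rT)·N(d₂)
   = 454.6378·0.930707 − 235.5338·0.884427·0.786810 = 259.232202
B₀ = V₀ − E₀ = 454.6378 − 259.232202 = 195.405598
e^(−λT) = (B₀·e^(rT)/D − 0.5)/(1 − 0.5) = (195.4056·1.130675/235.5338 − 0.5)/0.5 = 0.87608127
λ = −ln(0.87608127)/2.7537 = 0.048043

B0=195.4056 lambda=0.0480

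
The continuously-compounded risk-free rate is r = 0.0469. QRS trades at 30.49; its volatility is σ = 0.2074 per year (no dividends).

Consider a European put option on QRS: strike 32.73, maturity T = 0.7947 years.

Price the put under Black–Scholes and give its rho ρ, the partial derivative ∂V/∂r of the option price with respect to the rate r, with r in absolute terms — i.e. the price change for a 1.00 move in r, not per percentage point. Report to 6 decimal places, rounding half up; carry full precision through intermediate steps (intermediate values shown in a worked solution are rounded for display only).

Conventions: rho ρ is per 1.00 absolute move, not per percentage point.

σ√T = 0.2074·√0.7947 = 0.184889
d₁ = (ln(S/K) + (r+σ²/2)T) / (σ√T) = (ln(30.49/32.73) + (0.0469+0.2074²/2)·0.7947) / 0.184889 = (-0.070893 + 0.054363) / 0.184889 = -0.089405
d₂ = d₁ − σ√T = -0.089405 − 0.184889 = -0.274294
e^{−rT} = 0.963415
N(−d₁) = 0.535620,  N(−d₂) = 0.608071
Put price V = K·e^{−rT}·N(−d₂) − S·N(−d₁) = 19.174021 − 16.331054 = 2.842968
ρ = −K·T·e^{−rT}·N(−d₂) = -15.237595

price = 2.842968
ρ = -15.237595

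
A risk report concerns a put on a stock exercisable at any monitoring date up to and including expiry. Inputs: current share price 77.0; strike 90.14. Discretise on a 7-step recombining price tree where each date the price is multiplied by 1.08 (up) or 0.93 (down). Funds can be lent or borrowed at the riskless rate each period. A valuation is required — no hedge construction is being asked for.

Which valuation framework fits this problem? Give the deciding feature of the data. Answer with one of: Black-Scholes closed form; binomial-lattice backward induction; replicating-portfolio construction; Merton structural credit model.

Key observation: the exercise right at every one of the 7 steps is what matters: each node needs max(90.14 − S, continuation), which only the stepwise tree valuation starting from spot 77 delivers.

framework: binomial-lattice backward induction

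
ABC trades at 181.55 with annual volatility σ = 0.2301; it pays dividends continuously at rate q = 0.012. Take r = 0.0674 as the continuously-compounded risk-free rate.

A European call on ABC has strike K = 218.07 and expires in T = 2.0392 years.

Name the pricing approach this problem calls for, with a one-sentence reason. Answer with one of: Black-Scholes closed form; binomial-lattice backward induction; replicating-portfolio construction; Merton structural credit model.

framework: Black-Scholes closed form

Key observation: the strike-218.07 call on ABC is European-exercise on a continuously-modelled lognormal underlying, so its value is a single closed-form evaluation.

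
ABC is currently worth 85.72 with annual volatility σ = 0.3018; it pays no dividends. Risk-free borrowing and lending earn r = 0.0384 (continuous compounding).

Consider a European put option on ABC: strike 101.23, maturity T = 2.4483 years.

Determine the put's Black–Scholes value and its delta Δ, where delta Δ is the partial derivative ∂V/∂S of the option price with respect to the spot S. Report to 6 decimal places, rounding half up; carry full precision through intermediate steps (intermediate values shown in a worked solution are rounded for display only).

price = 20.003653
Δ = -0.466917

σ√T = 0.3018·√2.4483 = 0.472228
d₁ = (ln(S/K) + (r+σ²/2)T) / (σ√T) = (ln(85.72/101.23) + (0.0384+0.3018²/2)·2.4483) / 0.472228 = (-0.166309 + 0.205514) / 0.472228 = 0.083022
d₂ = d₁ − σ√T = 0.083022 − 0.472228 = -0.389206
e^{−rT} = 0.910269
N(−d₁) = 0.466917,  N(−d₂) = 0.651438
Put price V = K·e^{−rT}·N(−d₂) − S·N(−d₁) = 60.027781 − 40.024128 = 20.003653
Δ = −N(−d₁) = -0.466917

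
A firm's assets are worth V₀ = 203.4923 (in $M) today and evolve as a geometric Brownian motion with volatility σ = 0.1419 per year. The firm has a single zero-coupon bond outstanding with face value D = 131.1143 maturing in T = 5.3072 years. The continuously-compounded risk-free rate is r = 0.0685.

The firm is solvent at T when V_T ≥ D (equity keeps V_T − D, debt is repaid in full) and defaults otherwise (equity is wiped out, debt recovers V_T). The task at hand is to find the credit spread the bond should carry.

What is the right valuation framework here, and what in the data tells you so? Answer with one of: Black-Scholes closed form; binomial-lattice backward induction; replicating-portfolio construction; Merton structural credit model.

framework: Merton structural credit model

Key observation: the data describe a firm's assets (V₀ = 203.4923, GBM) and a single zero-coupon debt of face 131.1143, so credit quantities follow from equity-as-call in the structural model.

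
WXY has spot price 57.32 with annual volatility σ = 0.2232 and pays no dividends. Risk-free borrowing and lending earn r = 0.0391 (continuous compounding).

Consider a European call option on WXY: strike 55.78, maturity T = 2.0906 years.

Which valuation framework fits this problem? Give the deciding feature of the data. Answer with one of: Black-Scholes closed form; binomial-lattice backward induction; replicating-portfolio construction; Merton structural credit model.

framework: Black-Scholes closed form

Key observation: a European claim on WXY (strike 55.78) — a lognormal (GBM) underlying with constant rate and volatility — has an exact closed-form value; no lattice or capital structure is involved.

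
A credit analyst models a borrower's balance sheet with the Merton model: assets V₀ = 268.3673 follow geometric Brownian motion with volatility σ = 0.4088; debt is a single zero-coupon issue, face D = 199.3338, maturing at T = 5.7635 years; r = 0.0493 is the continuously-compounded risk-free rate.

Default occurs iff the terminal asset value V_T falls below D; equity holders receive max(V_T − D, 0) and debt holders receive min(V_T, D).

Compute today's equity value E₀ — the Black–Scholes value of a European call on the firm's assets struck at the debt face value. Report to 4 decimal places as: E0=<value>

Apply the equity-as-call identities (strike 199.3338, horizon 5.7635 years):
d₁ = [ln(V₀/D) + (r + σ²/2)T] / (σ√T)
   = [ln(268.3673/199.3338) + (0.0493 + 0.5·0.4088²)·5.7635] / (0.4088·√5.7635)
   = [0.297376 + 0.765731] / 0.981418 = 1.083236
d₂ = d₁ − σ√T = 1.083236 − 0.981418 = 0.101818
N(d₁) = 0.860648,  N(d₂) = 0.540549,  e^(−rT) = 0.752661
E₀ = V₀·N(d₁) − D·e^(−rT)·N(d₂)
   = 268.3673·0.860648 − 199.3338·0.752661·0.540549 = 149.870789

E0=149.8708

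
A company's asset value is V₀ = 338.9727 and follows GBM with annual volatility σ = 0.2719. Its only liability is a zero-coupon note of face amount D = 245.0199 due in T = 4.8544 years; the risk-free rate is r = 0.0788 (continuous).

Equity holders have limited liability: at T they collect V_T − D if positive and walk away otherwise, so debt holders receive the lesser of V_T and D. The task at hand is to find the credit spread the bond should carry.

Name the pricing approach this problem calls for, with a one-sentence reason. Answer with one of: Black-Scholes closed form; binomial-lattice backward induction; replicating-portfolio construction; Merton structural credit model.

Key observation: a levered firm with one bullet debt due at 4.8544 years is the canonical structural-credit setup: equity is a call on the firm's assets struck at the face value.

framework: Merton structural credit model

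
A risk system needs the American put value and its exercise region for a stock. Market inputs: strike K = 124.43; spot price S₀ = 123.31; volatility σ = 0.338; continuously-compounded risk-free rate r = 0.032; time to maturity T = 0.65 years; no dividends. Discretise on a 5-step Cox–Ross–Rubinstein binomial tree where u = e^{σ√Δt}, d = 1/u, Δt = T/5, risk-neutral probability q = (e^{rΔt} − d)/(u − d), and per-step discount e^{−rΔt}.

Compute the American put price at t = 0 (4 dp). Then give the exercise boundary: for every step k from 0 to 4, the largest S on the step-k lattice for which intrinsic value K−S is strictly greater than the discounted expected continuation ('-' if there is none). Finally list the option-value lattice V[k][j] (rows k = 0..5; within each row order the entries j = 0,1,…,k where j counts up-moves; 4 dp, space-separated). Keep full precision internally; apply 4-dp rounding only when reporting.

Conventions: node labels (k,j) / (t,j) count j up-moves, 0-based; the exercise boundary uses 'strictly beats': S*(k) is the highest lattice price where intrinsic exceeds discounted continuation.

price = 13.4687
boundary = - - - 85.5498 96.6374
tree:
13.4687
20.0137 6.6795
28.5958 11.1316 2.0401
38.8802 17.9912 3.9905 0.0000
48.6957 27.7926 7.8055 0.0000 0.0000
57.3850 38.8802 15.2679 0.0000 0.0000 0.0000

Δt=0.13000, u=1.12960, d=0.88527, q=0.48663, disc=e^(-rΔt)=0.99585
k=5 terminal: V=max(K-S,0) → 57.3850 38.8802 15.2679 0.0000 0.0000 0.0000
k=4: j=0 S=75.7343 intr=48.6957 cont=48.1792 V=48.6957[EX]; j=1 S=96.6374 intr=27.7926 cont=27.2760 V=27.7926[EX]; j=2 S=123.3100 intr=1.1200 cont=7.8055 V=7.8055[hold]; j=3 S=157.3444 intr=0.0000 cont=0.0000 V=0.0000[hold]; j=4 S=200.7724 intr=0.0000 cont=0.0000 V=0.0000[hold]  S*(4)=96.6374
k=3: j=0 S=85.5498 intr=38.8802 cont=38.3637 V=38.8802[EX]; j=1 S=109.1621 intr=15.2679 cont=17.9912 V=17.9912[hold]; j=2 S=139.2915 intr=0.0000 cont=3.9905 V=3.9905[hold]; j=3 S=177.7369 intr=0.0000 cont=0.0000 V=0.0000[hold]  S*(3)=85.5498
k=2: j=0 S=96.6374 intr=27.7926 cont=28.5958 V=28.5958[hold]; j=1 S=123.3100 intr=1.1200 cont=11.1316 V=11.1316[hold]; j=2 S=157.3444 intr=0.0000 cont=2.0401 V=2.0401[hold]  S*(2)=-
k=1: j=0 S=109.1621 intr=15.2679 cont=20.0137 V=20.0137[hold]; j=1 S=139.2915 intr=0.0000 cont=6.6795 V=6.6795[hold]  S*(1)=-
k=0: j=0 S=123.3100 intr=1.1200 cont=13.4687 V=13.4687[hold]  S*(0)=-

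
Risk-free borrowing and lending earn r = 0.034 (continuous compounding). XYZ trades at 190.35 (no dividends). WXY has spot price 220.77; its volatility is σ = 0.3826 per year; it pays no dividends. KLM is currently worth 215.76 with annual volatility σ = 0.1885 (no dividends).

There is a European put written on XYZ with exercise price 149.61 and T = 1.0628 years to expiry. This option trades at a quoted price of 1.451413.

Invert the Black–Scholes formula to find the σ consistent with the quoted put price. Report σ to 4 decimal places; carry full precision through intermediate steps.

sigma = 0.2014

At σ = 0.2014 the Black–Scholes value reproduces the quote:
σ√T = 0.2014·√1.0628 = 0.207628
d₁ = (ln(S/K) + (r+σ²/2)T) / (σ√T) = (ln(190.35/149.61) + (0.034+0.2014²/2)·1.0628) / 0.207628 = (0.240833 + 0.057690) / 0.207628 = 1.437778
d₂ = d₁ − σ√T = 1.437778 − 0.207628 = 1.230150
e^{−rT} = 0.964510
N(−d₁) = 0.075249,  N(−d₂) = 0.109321
V = K·e^{−rT}·N(−d₂) − S·N(−d₁) = 15.774984 − 14.323570 = 1.451413 (the quoted price), and the Black–Scholes price is strictly increasing in σ, so σ is unique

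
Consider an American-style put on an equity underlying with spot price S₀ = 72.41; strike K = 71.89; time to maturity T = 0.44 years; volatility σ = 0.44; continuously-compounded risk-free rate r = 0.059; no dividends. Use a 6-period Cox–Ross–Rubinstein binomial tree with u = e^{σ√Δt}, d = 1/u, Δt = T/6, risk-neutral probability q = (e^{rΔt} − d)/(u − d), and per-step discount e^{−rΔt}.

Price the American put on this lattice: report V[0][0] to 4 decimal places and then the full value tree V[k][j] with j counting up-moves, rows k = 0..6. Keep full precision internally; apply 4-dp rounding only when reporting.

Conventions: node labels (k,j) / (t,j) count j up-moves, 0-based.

price = 7.0960
tree:
7.0960
10.6571 3.4288
15.4125 5.7705 1.0063
21.2427 9.4421 1.9756 0.0000
26.9318 14.8337 3.8783 0.0000 0.0000
31.9818 21.2427 7.6136 0.0000 0.0000 0.0000
36.4646 26.9318 14.8337 0.0000 0.0000 0.0000 0.0000

Δt=0.07333, u=1.12654, d=0.88767, q=0.48840, disc=e^(-rΔt)=0.99568
k=6 terminal: V=max(K-S,0) → 36.4646 26.9318 14.8337 0.0000 0.0000 0.0000 0.0000
k=5: j=0 S=39.9082 intr=31.9818 cont=31.6714 V=31.9818[EX]; j=1 S=50.6473 intr=21.2427 cont=20.9323 V=21.2427[EX]; j=2 S=64.2764 intr=7.6136 cont=7.5561 V=7.6136[EX]; j=3 S=81.5729 intr=0.0000 cont=0.0000 V=0.0000[hold]; j=4 S=103.5239 intr=0.0000 cont=0.0000 V=0.0000[hold]; j=5 S=131.3818 intr=0.0000 cont=0.0000 V=0.0000[hold]
k=4: j=0 S=44.9582 intr=26.9318 cont=26.6214 V=26.9318[EX]; j=1 S=57.0563 intr=14.8337 cont=14.5233 V=14.8337[EX]; j=2 S=72.4100 intr=0.0000 cont=3.8783 V=3.8783[hold]; j=3 S=91.8953 intr=0.0000 cont=0.0000 V=0.0000[hold]; j=4 S=116.6240 intr=0.0000 cont=0.0000 V=0.0000[hold]
k=3: j=0 S=50.6473 intr=21.2427 cont=20.9323 V=21.2427[EX]; j=1 S=64.2764 intr=7.6136 cont=9.4421 V=9.4421[hold]; j=2 S=81.5729 intr=0.0000 cont=1.9756 V=1.9756[hold]; j=3 S=103.5239 intr=0.0000 cont=0.0000 V=0.0000[hold]
k=2: j=0 S=57.0563 intr=14.8337 cont=15.4125 V=15.4125[hold]; j=1 S=72.4100 intr=0.0000 cont=5.7705 V=5.7705[hold]; j=2 S=91.8953 intr=0.0000 cont=1.0063 V=1.0063[hold]
k=1: j=0 S=64.2764 intr=7.6136 cont=10.6571 V=10.6571[hold]; j=1 S=81.5729 intr=0.0000 cont=3.4288 V=3.4288[hold]
k=0: j=0 S=72.4100 intr=0.0000 cont=7.0960 V=7.0960[hold]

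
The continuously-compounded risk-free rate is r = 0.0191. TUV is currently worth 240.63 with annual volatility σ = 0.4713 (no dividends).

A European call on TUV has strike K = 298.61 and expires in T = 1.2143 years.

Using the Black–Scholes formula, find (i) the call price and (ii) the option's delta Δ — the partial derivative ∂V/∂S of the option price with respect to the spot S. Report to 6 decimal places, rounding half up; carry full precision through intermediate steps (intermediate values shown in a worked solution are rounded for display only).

σ√T = 0.4713·√1.2143 = 0.519350
d₁ = (ln(S/K) + (r+σ²/2)T) / (σ√T) = (ln(240.63/298.61) + (0.0191+0.4713²/2)·1.2143) / 0.519350 = (-0.215878 + 0.158056) / 0.519350 = -0.111336
d₂ = d₁ − σ√T = -0.111336 − 0.519350 = -0.630686
e^{−rT} = 0.977074
N(d₁) = 0.455675,  N(d₂) = 0.264123
Call price V = S·N(d₁) − K·e^{−rT}·N(d₂) = 109.649070 − 77.061532 = 32.587538
Δ = N(d₁) = 0.455675

price = 32.587538
Δ = 0.455675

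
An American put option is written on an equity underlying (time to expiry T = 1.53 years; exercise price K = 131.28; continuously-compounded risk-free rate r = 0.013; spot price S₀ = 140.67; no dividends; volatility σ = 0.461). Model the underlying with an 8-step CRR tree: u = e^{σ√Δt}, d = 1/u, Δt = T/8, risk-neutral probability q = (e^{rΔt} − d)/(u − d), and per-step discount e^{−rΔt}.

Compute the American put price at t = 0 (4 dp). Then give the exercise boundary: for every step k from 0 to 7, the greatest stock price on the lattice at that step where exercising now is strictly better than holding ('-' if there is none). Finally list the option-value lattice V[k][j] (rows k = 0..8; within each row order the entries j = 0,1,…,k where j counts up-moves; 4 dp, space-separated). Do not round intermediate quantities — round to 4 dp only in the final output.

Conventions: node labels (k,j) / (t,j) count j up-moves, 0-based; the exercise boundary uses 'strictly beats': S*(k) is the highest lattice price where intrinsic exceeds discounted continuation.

Δt=0.19125  u=1.22336  d=0.81742  q=0.45590  discount=0.99752
step 8 (expiry): payoffs max(K−S,0) = 103.2416 89.3171 68.4774 37.2883 0.0000 0.0000 0.0000 0.0000 0.0000
step 7: (k=7,j=0): S=34.3012, K−S=96.9788, hold=96.6528 ⇒ V=96.9788 exercise | (k=7,j=1): S=51.3359, K−S=79.9441, hold=79.6181 ⇒ V=79.9441 exercise | (k=7,j=2): S=76.8305, K−S=54.4495, hold=54.1235 ⇒ V=54.4495 exercise | (k=7,j=3): S=114.9861, K−S=16.2939, hold=20.2382 ⇒ V=20.2382 continue | (k=7,j=4): S=172.0907, K−S=0.0000, hold=0.0000 ⇒ V=0.0000 continue | (k=7,j=5): S=257.5547, K−S=0.0000, hold=0.0000 ⇒ V=0.0000 continue | (k=7,j=6): S=385.4620, K−S=0.0000, hold=0.0000 ⇒ V=0.0000 continue | (k=7,j=7): S=576.8907, K−S=0.0000, hold=0.0000 ⇒ V=0.0000 continue  boundary S*=76.8305
step 6: (k=6,j=0): S=41.9629, K−S=89.3171, hold=88.9911 ⇒ V=89.3171 exercise | (k=6,j=1): S=62.8026, K−S=68.4774, hold=68.1514 ⇒ V=68.4774 exercise | (k=6,j=2): S=93.9917, K−S=37.2883, hold=38.7561 ⇒ V=38.7561 continue | (k=6,j=3): S=140.6700, K−S=0.0000, hold=10.9842 ⇒ V=10.9842 continue | (k=6,j=4): S=210.5298, K−S=0.0000, hold=0.0000 ⇒ V=0.0000 continue | (k=6,j=5): S=315.0834, K−S=0.0000, hold=0.0000 ⇒ V=0.0000 continue | (k=6,j=6): S=471.5606, K−S=0.0000, hold=0.0000 ⇒ V=0.0000 continue  boundary S*=62.8026
step 5: (k=5,j=0): S=51.3359, K−S=79.9441, hold=79.6181 ⇒ V=79.9441 exercise | (k=5,j=1): S=76.8305, K−S=54.4495, hold=54.7910 ⇒ V=54.7910 continue | (k=5,j=2): S=114.9861, K−S=16.2939, hold=26.0301 ⇒ V=26.0301 continue | (k=5,j=3): S=172.0907, K−S=0.0000, hold=5.9617 ⇒ V=5.9617 continue | (k=5,j=4): S=257.5547, K−S=0.0000, hold=0.0000 ⇒ V=0.0000 continue | (k=5,j=5): S=385.4620, K−S=0.0000, hold=0.0000 ⇒ V=0.0000 continue  boundary S*=51.3359
step 4: (k=4,j=0): S=62.8026, K−S=68.4774, hold=68.3067 ⇒ V=68.4774 exercise | (k=4,j=1): S=93.9917, K−S=37.2883, hold=41.5754 ⇒ V=41.5754 continue | (k=4,j=2): S=140.6700, K−S=0.0000, hold=16.8389 ⇒ V=16.8389 continue | (k=4,j=3): S=210.5298, K−S=0.0000, hold=3.2357 ⇒ V=3.2357 continue | (k=4,j=4): S=315.0834, K−S=0.0000, hold=0.0000 ⇒ V=0.0000 continue  boundary S*=62.8026
step 3: (k=3,j=0): S=76.8305, K−S=54.4495, hold=56.0732 ⇒ V=56.0732 continue | (k=3,j=1): S=114.9861, K−S=16.2939, hold=30.2228 ⇒ V=30.2228 continue | (k=3,j=2): S=172.0907, K−S=0.0000, hold=10.6108 ⇒ V=10.6108 continue | (k=3,j=3): S=257.5547, K−S=0.0000, hold=1.7562 ⇒ V=1.7562 continue  boundary S*=-
step 2: (k=2,j=0): S=93.9917, K−S=37.2883, hold=44.1780 ⇒ V=44.1780 continue | (k=2,j=1): S=140.6700, K−S=0.0000, hold=21.2288 ⇒ V=21.2288 continue | (k=2,j=2): S=210.5298, K−S=0.0000, hold=6.5576 ⇒ V=6.5576 continue  boundary S*=-
step 1: (k=1,j=0): S=114.9861, K−S=16.2939, hold=33.6317 ⇒ V=33.6317 continue | (k=1,j=1): S=172.0907, K−S=0.0000, hold=14.5041 ⇒ V=14.5041 continue  boundary S*=-
step 0: (k=0,j=0): S=140.6700, K−S=0.0000, hold=24.8496 ⇒ V=24.8496 continue  boundary S*=-

price = 24.8496
boundary = - - - - 62.8026 51.3359 62.8026 76.8305
tree:
24.8496
33.6317 14.5041
44.1780 21.2288 6.5576
56.0732 30.2228 10.6108 1.7562
68.4774 41.5754 16.8389 3.2357 0.0000
79.9441 54.7910 26.0301 5.9617 0.0000 0.0000
89.3171 68.4774 38.7561 10.9842 0.0000 0.0000 0.0000
96.9788 79.9441 54.4495 20.2382 0.0000 0.0000 0.0000 0.0000
103.2416 89.3171 68.4774 37.2883 0.0000 0.0000 0.0000 0.0000 0.0000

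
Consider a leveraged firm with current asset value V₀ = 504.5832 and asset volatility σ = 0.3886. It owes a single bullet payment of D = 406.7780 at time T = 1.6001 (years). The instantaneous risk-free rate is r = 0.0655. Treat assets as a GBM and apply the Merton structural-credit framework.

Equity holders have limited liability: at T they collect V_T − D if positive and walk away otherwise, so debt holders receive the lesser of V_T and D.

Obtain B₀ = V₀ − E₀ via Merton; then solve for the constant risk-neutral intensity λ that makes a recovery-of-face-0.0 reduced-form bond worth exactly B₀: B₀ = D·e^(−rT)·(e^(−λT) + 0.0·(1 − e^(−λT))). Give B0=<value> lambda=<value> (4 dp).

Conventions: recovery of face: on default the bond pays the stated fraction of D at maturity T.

B0=334.0930 lambda=0.0575

With assets at 504.5832 and a single debt payment of 406.7780 at 1.6001 years:
d₁ = [ln(V₀/D) + (r + σ²/2)T] / (σ√T)
   = [ln(504.5832/406.7780) + (0.0655 + 0.5·0.3886²)·1.6001] / (0.3886·√1.6001)
   = [0.215465 + 0.225622] / 0.491560 = 0.897322
d₂ = d₁ − σ√T = 0.897322 − 0.491560 = 0.405762
N(d₁) = 0.815226,  N(d₂) = 0.657541,  e^(−rT) = 0.900499
E₀ = V₀·N(d₁) − D·e^(−rT)·N(d₂)
   = 504.5832·0.815226 − 406.7780·0.900499·0.657541 = 170.490162
B₀ = V₀ − E₀ = 504.5832 − 170.490162 = 334.093038
e^(−λT) = (B₀·e^(rT)/D − 0)/(1 − 0) = (334.0930·1.110496/406.7780 − 0)/1 = 0.91206718
λ = −ln(0.91206718)/1.6001 = 0.057522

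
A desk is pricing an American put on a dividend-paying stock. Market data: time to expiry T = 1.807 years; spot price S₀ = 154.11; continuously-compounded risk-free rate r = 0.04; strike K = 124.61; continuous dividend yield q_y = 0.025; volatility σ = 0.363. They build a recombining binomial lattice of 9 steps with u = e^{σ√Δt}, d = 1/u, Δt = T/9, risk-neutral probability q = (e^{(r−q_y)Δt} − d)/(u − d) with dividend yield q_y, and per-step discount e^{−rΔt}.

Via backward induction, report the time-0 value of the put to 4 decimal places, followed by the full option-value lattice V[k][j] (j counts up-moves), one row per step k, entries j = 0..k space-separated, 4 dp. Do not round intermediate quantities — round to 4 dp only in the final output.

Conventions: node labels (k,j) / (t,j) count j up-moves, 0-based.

Δt=0.20078, u=1.17663, d=0.84989, q=0.46866, disc=e^(-rΔt)=0.99200
k=9 terminal: V=max(K-S,0) → 88.9588 75.2525 56.2767 30.0055 0.0000 0.0000 0.0000 0.0000 0.0000 0.0000
k=8: j=0 S=41.9482 intr=82.6618 cont=81.8751 V=82.6618[EX]; j=1 S=58.0755 intr=66.5345 cont=65.8286 V=66.5345[EX]; j=2 S=80.4030 intr=44.2070 cont=43.6129 V=44.2070[EX]; j=3 S=111.3144 intr=13.2956 cont=15.8157 V=15.8157[hold]; j=4 S=154.1100 intr=0.0000 cont=0.0000 V=0.0000[hold]; j=5 S=213.3586 intr=0.0000 cont=0.0000 V=0.0000[hold]; j=6 S=295.3858 intr=0.0000 cont=0.0000 V=0.0000[hold]; j=7 S=408.9488 intr=0.0000 cont=0.0000 V=0.0000[hold]; j=8 S=566.1719 intr=0.0000 cont=0.0000 V=0.0000[hold]
k=7: j=0 S=49.3575 intr=75.2525 cont=74.5029 V=75.2525[EX]; j=1 S=68.3333 intr=56.2767 cont=55.6221 V=56.2767[EX]; j=2 S=94.6045 intr=30.0055 cont=30.6541 V=30.6541[hold]; j=3 S=130.9758 intr=0.0000 cont=8.3363 V=8.3363[hold]; j=4 S=181.3304 intr=0.0000 cont=0.0000 V=0.0000[hold]; j=5 S=251.0440 intr=0.0000 cont=0.0000 V=0.0000[hold]; j=6 S=347.5596 intr=0.0000 cont=0.0000 V=0.0000[hold]; j=7 S=481.1812 intr=0.0000 cont=0.0000 V=0.0000[hold]
k=6: j=0 S=58.0755 intr=66.5345 cont=65.8286 V=66.5345[EX]; j=1 S=80.4030 intr=44.2070 cont=43.9144 V=44.2070[EX]; j=2 S=111.3144 intr=13.2956 cont=20.0332 V=20.0332[hold]; j=3 S=154.1100 intr=0.0000 cont=4.3940 V=4.3940[hold]; j=4 S=213.3586 intr=0.0000 cont=0.0000 V=0.0000[hold]; j=5 S=295.3858 intr=0.0000 cont=0.0000 V=0.0000[hold]; j=6 S=408.9488 intr=0.0000 cont=0.0000 V=0.0000[hold]
k=5: j=0 S=68.3333 intr=56.2767 cont=55.6221 V=56.2767[EX]; j=1 S=94.6045 intr=30.0055 cont=32.6148 V=32.6148[hold]; j=2 S=130.9758 intr=0.0000 cont=12.6022 V=12.6022[hold]; j=3 S=181.3304 intr=0.0000 cont=2.3161 V=2.3161[hold]; j=4 S=251.0440 intr=0.0000 cont=0.0000 V=0.0000[hold]; j=5 S=347.5596 intr=0.0000 cont=0.0000 V=0.0000[hold]
k=4: j=0 S=80.4030 intr=44.2070 cont=44.8259 V=44.8259[hold]; j=1 S=111.3144 intr=13.2956 cont=23.0499 V=23.0499[hold]; j=2 S=154.1100 intr=0.0000 cont=7.7193 V=7.7193[hold]; j=3 S=213.3586 intr=0.0000 cont=1.2208 V=1.2208[hold]; j=4 S=295.3858 intr=0.0000 cont=0.0000 V=0.0000[hold]
k=3: j=0 S=94.6045 intr=30.0055 cont=34.3435 V=34.3435[hold]; j=1 S=130.9758 intr=0.0000 cont=15.7382 V=15.7382[hold]; j=2 S=181.3304 intr=0.0000 cont=4.6363 V=4.6363[hold]; j=3 S=251.0440 intr=0.0000 cont=0.6435 V=0.6435[hold]
k=2: j=0 S=111.3144 intr=13.2956 cont=25.4190 V=25.4190[hold]; j=1 S=154.1100 intr=0.0000 cont=10.4509 V=10.4509[hold]; j=2 S=213.3586 intr=0.0000 cont=2.7429 V=2.7429[hold]
k=1: j=0 S=130.9758 intr=0.0000 cont=18.2569 V=18.2569[hold]; j=1 S=181.3304 intr=0.0000 cont=6.7838 V=6.7838[hold]
k=0: j=0 S=154.1100 intr=0.0000 cont=12.7769 V=12.7769[hold]

price = 12.7769
tree:
12.7769
18.2569 6.7838
25.4190 10.4509 2.7429
34.3435 15.7382 4.6363 0.6435
44.8259 23.0499 7.7193 1.2208 0.0000
56.2767 32.6148 12.6022 2.3161 0.0000 0.0000
66.5345 44.2070 20.0332 4.3940 0.0000 0.0000 0.0000
75.2525 56.2767 30.6541 8.3363 0.0000 0.0000 0.0000 0.0000
82.6618 66.5345 44.2070 15.8157 0.0000 0.0000 0.0000 0.0000 0.0000
88.9588 75.2525 56.2767 30.0055 0.0000 0.0000 0.0000 0.0000 0.0000 0.0000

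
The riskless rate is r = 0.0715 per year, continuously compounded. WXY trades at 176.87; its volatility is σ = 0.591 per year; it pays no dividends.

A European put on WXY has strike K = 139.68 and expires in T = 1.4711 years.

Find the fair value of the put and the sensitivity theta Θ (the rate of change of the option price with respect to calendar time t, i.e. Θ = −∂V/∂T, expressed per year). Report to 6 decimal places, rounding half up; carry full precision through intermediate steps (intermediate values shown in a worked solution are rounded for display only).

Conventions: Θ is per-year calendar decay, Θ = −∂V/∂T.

price = 21.250000
Θ = -8.062497

σ√T = 0.591·√1.4711 = 0.716817
d₁ = (ln(S/K) + (r+σ²/2)T) / (σ√T) = (ln(176.87/139.68) + (0.0715+0.591²/2)·1.4711) / 0.716817 = (0.236061 + 0.362097) / 0.716817 = 0.834464
d₂ = d₁ − σ√T = 0.834464 − 0.716817 = 0.117646
e^{−rT} = 0.900159
N(−d₁) = 0.202010,  N(−d₂) = 0.453174
Put price V = K·e^{−rT}·N(−d₂) − S·N(−d₁) = 56.979482 − 35.729482 = 21.250000
φ(d₁) = (1/√(2π))·e^{−d₁²/2} = 0.281646
Θ = −S·φ(d₁)·σ/(2√T) + r·K·e^{−rT}·N(−d₂) = −12.136530 + 4.074033 = -8.062497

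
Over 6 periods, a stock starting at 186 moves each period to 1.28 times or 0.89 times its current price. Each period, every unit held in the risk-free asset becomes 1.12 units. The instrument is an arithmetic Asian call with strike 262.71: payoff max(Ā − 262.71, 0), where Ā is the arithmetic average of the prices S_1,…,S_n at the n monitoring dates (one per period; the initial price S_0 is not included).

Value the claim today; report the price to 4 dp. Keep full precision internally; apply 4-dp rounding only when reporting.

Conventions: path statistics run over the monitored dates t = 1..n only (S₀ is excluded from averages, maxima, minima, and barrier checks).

With p* = (R−d)/(u−d) = 0.5897, sum probability × payoff across the paths and divide by R^6.
Enumerate all 2^6 = 64 price paths (U = up ×1.28, D = down ×0.89); each path with k up-moves has probability p*^k·(1−p*)^(6−k).
DDDDDD: Ā=126.1662, payoff=0.0000, prob=0.004768
UDDDDD: Ā=181.4526, payoff=0.0000, prob=0.006854
DUDDDD: Ā=169.3626, payoff=0.0000, prob=0.006854
UUDDDD: Ā=243.5776, payoff=0.0000, prob=0.009853
DDUDDD: Ā=158.6025, payoff=0.0000, prob=0.006854
UDUDDD: Ā=228.1024, payoff=0.0000, prob=0.009853
DUUDDD: Ā=216.0124, payoff=0.0000, prob=0.009853
UUUDDD: Ā=310.6696, payoff=47.9596, prob=0.014163
DDDUDD: Ā=149.0260, payoff=0.0000, prob=0.006854
UDDUDD: Ā=214.3295, payoff=0.0000, prob=0.009853
DUDUDD: Ā=202.2395, payoff=0.0000, prob=0.009853
UUDUDD: Ā=290.8613, payoff=28.1513, prob=0.014163
DDUUDD: Ā=191.4794, payoff=0.0000, prob=0.009853
UDUUDD: Ā=275.3861, payoff=12.6761, prob=0.014163
DUUUDD: Ā=263.2961, payoff=0.5861, prob=0.014163
UUUUDD: Ā=378.6730, payoff=115.9630, prob=0.020359
DDDDUD: Ā=140.5029, payoff=0.0000, prob=0.006854
UDDDUD: Ā=202.0716, payoff=0.0000, prob=0.009853
DUDDUD: Ā=189.9816, payoff=0.0000, prob=0.009853
UUDDUD: Ā=273.2320, payoff=10.5220, prob=0.014163
DDUDUD: Ā=179.2215, payoff=0.0000, prob=0.009853
UDUDUD: Ā=257.7568, payoff=0.0000, prob=0.014163
DUUDUD: Ā=245.6668, payoff=0.0000, prob=0.014163
UUUDUD: Ā=353.3185, payoff=90.6085, prob=0.020359
DDDUUD: Ā=169.6450, payoff=0.0000, prob=0.009853
UDDUUD: Ā=243.9838, payoff=0.0000, prob=0.014163
DUDUUD: Ā=231.8938, payoff=0.0000, prob=0.014163
UUDUUD: Ā=333.5102, payoff=70.8002, prob=0.020359
DDUUUD: Ā=221.1337, payoff=0.0000, prob=0.014163
UDUUUD: Ā=318.0350, payoff=55.3250, prob=0.020359
DUUUUD: Ā=305.9450, payoff=43.2350, prob=0.020359
UUUUUD: Ā=440.0108, payoff=177.3008, prob=0.029267
DDDDDU: Ā=132.9174, payoff=0.0000, prob=0.006854
UDDDDU: Ā=191.1621, payoff=0.0000, prob=0.009853
DUDDDU: Ā=179.0721, payoff=0.0000, prob=0.009853
UUDDDU: Ā=257.5418, payoff=0.0000, prob=0.014163
DDUDDU: Ā=168.3120, payoff=0.0000, prob=0.009853
UDUDDU: Ā=242.0666, payoff=0.0000, prob=0.014163
DUUDDU: Ā=229.9766, payoff=0.0000, prob=0.014163
UUUDDU: Ā=330.7529, payoff=68.0429, prob=0.020359
DDDUDU: Ā=158.7355, payoff=0.0000, prob=0.009853
UDDUDU: Ā=228.2937, payoff=0.0000, prob=0.014163
DUDUDU: Ā=216.2037, payoff=0.0000, prob=0.014163
UUDUDU: Ā=310.9447, payoff=48.2347, prob=0.020359
DDUUDU: Ā=205.4436, payoff=0.0000, prob=0.014163
UDUUDU: Ā=295.4695, payoff=32.7595, prob=0.020359
DUUUDU: Ā=283.3795, payoff=20.6695, prob=0.020359
UUUUDU: Ā=407.5570, payoff=144.8470, prob=0.029267
DDDDUU: Ā=150.2124, payoff=0.0000, prob=0.009853
UDDDUU: Ā=216.0358, payoff=0.0000, prob=0.014163
DUDDUU: Ā=203.9458, payoff=0.0000, prob=0.014163
UUDDUU: Ā=293.3153, payoff=30.6053, prob=0.020359
DDUDUU: Ā=193.1857, payoff=0.0000, prob=0.014163
UDUDUU: Ā=277.8401, payoff=15.1301, prob=0.020359
DUUDUU: Ā=265.7501, payoff=3.0401, prob=0.020359
UUUDUU: Ā=382.2024, payoff=119.4924, prob=0.029267
DDDUUU: Ā=183.6092, payoff=0.0000, prob=0.014163
UDDUUU: Ā=264.0672, payoff=1.3572, prob=0.020359
DUDUUU: Ā=251.9772, payoff=0.0000, prob=0.020359
UUDUUU: Ā=362.3941, payoff=99.6841, prob=0.029267
DDUUUU: Ā=241.2171, payoff=0.0000, prob=0.020359
UDUUUU: Ā=346.9189, payoff=84.2089, prob=0.029267
DUUUUU: Ā=334.8289, payoff=72.1189, prob=0.029267
UUUUUU: Ā=481.5517, payoff=218.8417, prob=0.042071
Price = Σ prob·payoff / R^6 = 43.169006 / 1.973823 = 21.8708

price = 21.8708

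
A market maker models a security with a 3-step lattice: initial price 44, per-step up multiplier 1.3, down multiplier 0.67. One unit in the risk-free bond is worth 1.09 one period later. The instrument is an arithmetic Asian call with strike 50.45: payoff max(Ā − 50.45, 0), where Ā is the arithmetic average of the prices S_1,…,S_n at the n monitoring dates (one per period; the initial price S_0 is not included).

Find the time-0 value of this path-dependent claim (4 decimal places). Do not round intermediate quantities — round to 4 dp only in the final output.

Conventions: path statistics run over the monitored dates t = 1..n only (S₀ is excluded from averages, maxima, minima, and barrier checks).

With p* = (R−d)/(u−d) = 0.6667, sum probability × payoff across the paths and divide by R^3.
Enumerate all 2^3 = 8 price paths (U = up ×1.3, D = down ×0.67); each path with k up-moves has probability p*^k·(1−p*)^(3−k).
DDD: Ā=20.8217, payoff=0.0000, prob=0.037037
UDD: Ā=40.4004, payoff=0.0000, prob=0.074074
DUD: Ā=31.1604, payoff=0.0000, prob=0.074074
UUD: Ā=60.4604, payoff=10.0104, prob=0.148148
DDU: Ā=24.9696, payoff=0.0000, prob=0.074074
UDU: Ā=48.4484, payoff=0.0000, prob=0.148148
DUU: Ā=39.2084, payoff=0.0000, prob=0.148148
UUU: Ā=76.0760, payoff=25.6260, prob=0.296296
Price = Σ prob·payoff / R^3 = 9.075911 / 1.295029 = 7.0083

price = 7.0083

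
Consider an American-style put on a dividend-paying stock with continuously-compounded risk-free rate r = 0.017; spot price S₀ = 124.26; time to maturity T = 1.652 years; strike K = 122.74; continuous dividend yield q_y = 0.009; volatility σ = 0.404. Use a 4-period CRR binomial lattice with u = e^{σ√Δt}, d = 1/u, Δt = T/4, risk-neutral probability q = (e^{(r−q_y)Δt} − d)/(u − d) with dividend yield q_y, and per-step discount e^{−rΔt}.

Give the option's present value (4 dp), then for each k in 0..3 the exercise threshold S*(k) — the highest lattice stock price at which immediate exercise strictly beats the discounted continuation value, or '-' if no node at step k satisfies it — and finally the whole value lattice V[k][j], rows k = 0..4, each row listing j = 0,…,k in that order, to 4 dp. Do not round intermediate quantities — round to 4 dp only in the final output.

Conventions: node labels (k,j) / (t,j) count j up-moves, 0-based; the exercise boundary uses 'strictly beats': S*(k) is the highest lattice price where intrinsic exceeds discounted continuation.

price = 22.2935
boundary = - - 73.9297 57.0246
tree:
22.2935
33.6369 8.3145
48.8103 14.9989 0.0000
65.7154 27.0574 0.0000 0.0000
78.7548 48.8103 0.0000 0.0000 0.0000

Δt=0.41300  u=1.29645  d=0.77134  q=0.44176  discount=0.99300
step 4 (expiry): payoffs max(K−S,0) = 78.7548 48.8103 0.0000 0.0000 0.0000
step 3: (k=3,j=0): S=57.0246, K−S=65.7154, hold=65.0682 ⇒ V=65.7154 exercise | (k=3,j=1): S=95.8462, K−S=26.8938, hold=27.0574 ⇒ V=27.0574 continue | (k=3,j=2): S=161.0971, K−S=0.0000, hold=0.0000 ⇒ V=0.0000 continue | (k=3,j=3): S=270.7698, K−S=0.0000, hold=0.0000 ⇒ V=0.0000 continue  boundary S*=57.0246
step 2: (k=2,j=0): S=73.9297, K−S=48.8103, hold=48.2977 ⇒ V=48.8103 exercise | (k=2,j=1): S=124.2600, K−S=0.0000, hold=14.9989 ⇒ V=14.9989 continue | (k=2,j=2): S=208.8545, K−S=0.0000, hold=0.0000 ⇒ V=0.0000 continue  boundary S*=73.9297
step 1: (k=1,j=0): S=95.8462, K−S=26.8938, hold=33.6369 ⇒ V=33.6369 continue | (k=1,j=1): S=161.0971, K−S=0.0000, hold=8.3145 ⇒ V=8.3145 continue  boundary S*=-
step 0: (k=0,j=0): S=124.2600, K−S=0.0000, hold=22.2935 ⇒ V=22.2935 continue  boundary S*=-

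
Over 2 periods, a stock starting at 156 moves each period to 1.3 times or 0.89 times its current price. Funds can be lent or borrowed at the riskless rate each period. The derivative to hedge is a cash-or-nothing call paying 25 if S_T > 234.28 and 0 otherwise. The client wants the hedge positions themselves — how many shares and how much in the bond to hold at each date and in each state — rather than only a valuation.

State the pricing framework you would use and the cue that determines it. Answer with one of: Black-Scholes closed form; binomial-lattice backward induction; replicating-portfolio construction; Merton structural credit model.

Key observation: the mandate to exhibit the hedge at every date and state singles out the replicating-portfolio construction on the 2-period tree with factors 1.3 and 0.89 from 156.

framework: replicating-portfolio construction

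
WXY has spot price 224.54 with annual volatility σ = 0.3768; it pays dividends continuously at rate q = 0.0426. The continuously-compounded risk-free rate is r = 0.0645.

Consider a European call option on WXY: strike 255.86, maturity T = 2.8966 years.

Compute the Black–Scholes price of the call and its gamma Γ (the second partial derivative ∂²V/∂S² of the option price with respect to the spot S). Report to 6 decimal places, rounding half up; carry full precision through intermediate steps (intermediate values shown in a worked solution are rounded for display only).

σ√T = 0.3768·√2.8966 = 0.641291
d₁ = (ln(S/K) + (r−q+σ²/2)T) / (σ√T) = (ln(224.54/255.86) + (0.0645−0.0426+0.3768²/2)·2.8966) / 0.641291 = (-0.130577 + 0.269063) / 0.641291 = 0.215949
d₂ = d₁ − σ√T = 0.215949 − 0.641291 = -0.425342
e^{−rT} = 0.829584
e^{−qT} = 0.883914
N(d₁) = 0.585486,  N(d₂) = 0.335294
Call price V = S·e^{−qT}·N(d₁) − K·e^{−rT}·N(d₂) = 116.203857 − 71.168558 = 45.035299
φ(d₁) = (1/√(2π))·e^{−d₁²/2} = 0.389748
Γ = e^{−qT}·φ(d₁) / (S·σ·√T) = 0.002392

price = 45.035299
Γ = 0.002392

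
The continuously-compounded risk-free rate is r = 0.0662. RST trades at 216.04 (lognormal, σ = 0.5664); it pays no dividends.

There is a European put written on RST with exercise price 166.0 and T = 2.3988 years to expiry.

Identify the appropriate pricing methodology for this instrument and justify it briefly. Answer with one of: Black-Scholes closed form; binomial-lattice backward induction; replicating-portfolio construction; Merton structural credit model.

Key observation: the strike-166.0 put on RST is European-exercise on a continuously-modelled lognormal underlying, so its value is a single closed-form evaluation.

framework: Black-Scholes closed form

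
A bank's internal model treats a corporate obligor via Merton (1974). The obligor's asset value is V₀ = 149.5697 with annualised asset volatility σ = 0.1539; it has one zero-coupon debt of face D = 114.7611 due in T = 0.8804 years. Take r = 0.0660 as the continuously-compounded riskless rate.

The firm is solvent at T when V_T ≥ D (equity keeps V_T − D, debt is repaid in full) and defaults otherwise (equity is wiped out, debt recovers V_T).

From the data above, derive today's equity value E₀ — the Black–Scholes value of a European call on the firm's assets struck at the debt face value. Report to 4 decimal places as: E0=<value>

E0=41.3676

Work the structural quantities from V₀ = 149.5697 against face 114.7611:
d₁ = [ln(V₀/D) + (r + σ²/2)T] / (σ√T)
   = [ln(149.5697/114.7611) + (0.0660 + 0.5·0.1539²)·0.8804] / (0.1539·√0.8804)
   = [0.264910 + 0.068533] / 0.144404 = 2.309098
d₂ = d₁ − σ√T = 2.309098 − 0.144404 = 2.164694
N(d₁) = 0.989531,  N(d₂) = 0.984794,  e^(−rT) = 0.943550
E₀ = V₀·N(d₁) − D·e^(−rT)·N(d₂)
   = 149.5697·0.989531 − 114.7611·0.943550·0.984794 = 41.367560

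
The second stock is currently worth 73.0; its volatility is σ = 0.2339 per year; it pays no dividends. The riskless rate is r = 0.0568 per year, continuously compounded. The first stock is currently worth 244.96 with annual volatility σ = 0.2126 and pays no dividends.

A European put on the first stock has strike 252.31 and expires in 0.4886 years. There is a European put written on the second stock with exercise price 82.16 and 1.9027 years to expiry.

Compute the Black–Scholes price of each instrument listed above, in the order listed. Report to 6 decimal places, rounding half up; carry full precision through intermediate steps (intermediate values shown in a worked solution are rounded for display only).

[the first stock put K=252.31]
σ√T = 0.2126·√0.4886 = 0.148607
d₁ = (ln(S/K) + (r+σ²/2)T) / (σ√T) = (ln(244.96/252.31) + (0.0568+0.2126²/2)·0.4886) / 0.148607 = (-0.029564 + 0.038795) / 0.148607 = 0.062117
d₂ = d₁ − σ√T = 0.062117 − 0.148607 = -0.086491
e^{−rT} = 0.972629
N(−d₁) = 0.475235,  N(−d₂) = 0.534462
price = K·e^{−rT}·N(−d₂) − S·N(−d₁) = 131.159087 − 116.413562 = 14.745525
[the second stock put K=82.16]
σ√T = 0.2339·√1.9027 = 0.322638
d₁ = (ln(S/K) + (r+σ²/2)T) / (σ√T) = (ln(73.0/82.16) + (0.0568+0.2339²/2)·1.9027) / 0.322638 = (-0.118209 + 0.160121) / 0.322638 = 0.129904
d₂ = d₁ − σ√T = 0.129904 − 0.322638 = -0.192734
e^{−rT} = 0.897562
N(−d₁) = 0.448321,  N(−d₂) = 0.576416
price = K·e^{−rT}·N(−d₂) − S·N(−d₁) = 42.507066 − 32.727457 = 9.779609

price(the first stock put K=252.31) = 14.745525
price(the second stock put K=82.16) = 9.779609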